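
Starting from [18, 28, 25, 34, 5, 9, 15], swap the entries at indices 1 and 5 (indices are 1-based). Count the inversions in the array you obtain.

Positions 1 and 5 hold 18 and 5; after swapping, the array is [5, 28, 25, 34, 18, 9, 15].
Element-by-element contributions:
5 → none → 0
28 → 25, 18, 9, 15 → 4
25 → 18, 9, 15 → 3
34 → 18, 9, 15 → 3
18 → 9, 15 → 2
9 → none → 0
15 → none → 0
Sum: 0 + 4 + 3 + 3 + 2 + 0 + 0 = 12

12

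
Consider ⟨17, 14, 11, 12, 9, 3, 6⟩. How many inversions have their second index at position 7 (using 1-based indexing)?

5

The element at index 7 is 6.
Elements before it: 17, 14, 11, 12, 9, 3
Those larger than 6: 17, 14, 11, 12, 9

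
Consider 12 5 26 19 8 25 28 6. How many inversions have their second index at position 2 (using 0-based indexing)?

0

The element at index 2 is 26.
Elements before it: 12, 5
None of them are larger than 26.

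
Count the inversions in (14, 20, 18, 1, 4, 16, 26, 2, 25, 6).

22 out-of-order pairs

For each element, count later entries that are smaller:
14: 4
20: 6
18: 5
1: 0
4: 1
16: 2
26: 3
2: 0
25: 1
6: 0
Sum: 4 + 6 + 5 + 0 + 1 + 2 + 3 + 0 + 1 + 0 = 22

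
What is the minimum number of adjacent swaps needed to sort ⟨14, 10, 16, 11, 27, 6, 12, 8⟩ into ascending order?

17

Minimum adjacent swaps = number of inversions (each swap of adjacent out-of-order elements removes one inversion and no swap can remove more).
Count inversions — for each element, later elements that are smaller:
14: 10, 11, 6, 12, 8 → 5
10: 6, 8 → 2
16: 11, 6, 12, 8 → 4
11: 6, 8 → 2
27: 6, 12, 8 → 3
6: none → 0
12: 8 → 1
8: none → 0
Total inversions: 5 + 2 + 4 + 2 + 3 + 0 + 1 + 0 = 17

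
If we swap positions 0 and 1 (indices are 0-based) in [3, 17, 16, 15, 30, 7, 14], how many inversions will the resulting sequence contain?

Positions 0 and 1 hold 3 and 17; after swapping, the array is [17, 3, 16, 15, 30, 7, 14].
Sweep left to right; for each value list the smaller values that follow it:
17: 5
3: 0
16: 3
15: 2
30: 2
7: 0
14: 0
Sum: 5 + 0 + 3 + 2 + 2 + 0 + 0 = 12

12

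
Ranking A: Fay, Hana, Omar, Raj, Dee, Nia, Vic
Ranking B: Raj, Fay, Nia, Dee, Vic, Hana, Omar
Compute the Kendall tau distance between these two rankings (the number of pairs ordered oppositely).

There are 10 discordant pairs.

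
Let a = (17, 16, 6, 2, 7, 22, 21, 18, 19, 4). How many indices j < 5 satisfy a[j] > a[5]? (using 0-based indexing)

0

The element at index 5 is 22.
Elements before it: 17, 16, 6, 2, 7
None of them are larger than 22.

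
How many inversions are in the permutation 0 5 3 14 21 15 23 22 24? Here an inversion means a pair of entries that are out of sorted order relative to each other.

3 inversions

Sweep left to right; for each value list the smaller values that follow it:
0: 0
5: 1
3: 0
14: 0
21: 1
15: 0
23: 1
22: 0
24: 0
Sum: 0 + 1 + 0 + 0 + 1 + 0 + 1 + 0 + 0 = 3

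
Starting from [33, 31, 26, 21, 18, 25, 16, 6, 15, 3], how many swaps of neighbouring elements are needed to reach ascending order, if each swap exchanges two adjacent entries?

42 adjacent swaps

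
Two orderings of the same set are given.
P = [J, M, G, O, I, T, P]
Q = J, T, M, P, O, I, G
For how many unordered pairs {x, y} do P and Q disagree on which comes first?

Assign each item its position (1..7) in the first ordering, then rewrite the second ordering as that position sequence:
positions: J→1, M→2, G→3, O→4, I→5, T→6, P→7
second ordering as positions: [1, 6, 2, 7, 4, 5, 3]
Discordant pairs = inversions in this position sequence.
1: 0
6: 2, 4, 5, 3 → 4
2: 0
7: 4, 5, 3 → 3
4: 3 → 1
5: 3 → 1
3: 0
Total: 0 + 4 + 0 + 3 + 1 + 1 + 0 = 9

There are 9 disagreeing pairs.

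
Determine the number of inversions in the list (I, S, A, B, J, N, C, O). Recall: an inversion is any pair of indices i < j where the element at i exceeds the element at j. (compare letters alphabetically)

Sweep left to right; for each value list the smaller values that follow it:
I → A, B, C → 3
S → A, B, J, N, C, O → 6
A → none → 0
B → none → 0
J → C → 1
N → C → 1
C → none → 0
O → none → 0
Sum: 3 + 6 + 0 + 0 + 1 + 1 + 0 + 0 = 11

11 inversions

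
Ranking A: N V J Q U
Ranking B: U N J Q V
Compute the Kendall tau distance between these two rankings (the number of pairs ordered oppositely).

6

Assign each item its position (1..5) in the first ordering, then rewrite the second ordering as that position sequence:
positions: N→1, V→2, J→3, Q→4, U→5
second ordering as positions: [5, 1, 3, 4, 2]
Discordant pairs = inversions in this position sequence.
5: 1, 3, 4, 2 → 4
1: 0
3: 2 → 1
4: 2 → 1
2: 0
Total: 4 + 0 + 1 + 1 + 0 = 6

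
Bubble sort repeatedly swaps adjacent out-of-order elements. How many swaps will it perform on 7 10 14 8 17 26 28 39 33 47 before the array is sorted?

3 swaps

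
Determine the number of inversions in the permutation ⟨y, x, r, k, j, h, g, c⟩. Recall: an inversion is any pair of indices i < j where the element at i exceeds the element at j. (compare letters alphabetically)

Count, for each position, how many later elements it exceeds:
y → x, r, k, j, h, g, c → 7
x → r, k, j, h, g, c → 6
r → k, j, h, g, c → 5
k → j, h, g, c → 4
j → h, g, c → 3
h → g, c → 2
g → c → 1
c → none → 0
Sum: 7 + 6 + 5 + 4 + 3 + 2 + 1 + 0 = 28

28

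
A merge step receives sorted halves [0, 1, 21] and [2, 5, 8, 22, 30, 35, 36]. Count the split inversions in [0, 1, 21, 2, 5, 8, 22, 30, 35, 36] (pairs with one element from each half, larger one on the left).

3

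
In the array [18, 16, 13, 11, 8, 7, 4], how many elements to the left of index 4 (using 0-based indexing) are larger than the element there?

4 such elements

The element at index 4 is 8.
Elements before it: 18, 16, 13, 11
Those larger than 8: 18, 16, 13, 11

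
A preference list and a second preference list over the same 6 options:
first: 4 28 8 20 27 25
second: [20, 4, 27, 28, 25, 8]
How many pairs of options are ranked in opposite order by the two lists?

Assign each item its position (1..6) in the first ordering, then rewrite the second ordering as that position sequence:
positions: 4→1, 28→2, 8→3, 20→4, 27→5, 25→6
second ordering as positions: [4, 1, 5, 2, 6, 3]
Discordant pairs = inversions in this position sequence.
4: 1, 2, 3 → 3
1: 0
5: 2, 3 → 2
2: 0
6: 3 → 1
3: 0
Total: 3 + 0 + 2 + 0 + 1 + 0 = 6

6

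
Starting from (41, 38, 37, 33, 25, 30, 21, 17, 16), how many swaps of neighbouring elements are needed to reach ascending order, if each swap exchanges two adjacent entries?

The minimum number of adjacent swaps to sort an array equals its inversion count, since every such swap removes exactly one inversion.
Count inversions — for each element, later elements that are smaller:
41: 38, 37, 33, 25, 30, 21, 17, 16 → 8
38: 37, 33, 25, 30, 21, 17, 16 → 7
37: 33, 25, 30, 21, 17, 16 → 6
33: 25, 30, 21, 17, 16 → 5
25: 21, 17, 16 → 3
30: 21, 17, 16 → 3
21: 17, 16 → 2
17: 16 → 1
16: none → 0
Total inversions: 8 + 7 + 6 + 5 + 3 + 3 + 2 + 1 + 0 = 35

35 swaps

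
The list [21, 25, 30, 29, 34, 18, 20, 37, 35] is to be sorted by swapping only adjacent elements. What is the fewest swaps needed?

Each adjacent swap fixes exactly one inversion, so the minimum swap count equals the number of inversions.
Count inversions — for each element, later elements that are smaller:
21: 18, 20 → 2
25: 18, 20 → 2
30: 29, 18, 20 → 3
29: 18, 20 → 2
34: 18, 20 → 2
18: none → 0
20: none → 0
37: 35 → 1
35: none → 0
Total inversions: 2 + 2 + 3 + 2 + 2 + 0 + 0 + 1 + 0 = 12

12 swaps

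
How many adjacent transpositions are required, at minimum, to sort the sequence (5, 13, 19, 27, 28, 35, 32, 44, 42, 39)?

Minimum adjacent swaps = number of inversions (each swap of adjacent out-of-order elements removes one inversion and no swap can remove more).
Count inversions — for each element, later elements that are smaller:
5: none → 0
13: none → 0
19: none → 0
27: none → 0
28: none → 0
35: 32 → 1
32: none → 0
44: 42, 39 → 2
42: 39 → 1
39: none → 0
Total inversions: 0 + 0 + 0 + 0 + 0 + 1 + 0 + 2 + 1 + 0 = 4

There are 4 adjacent swaps.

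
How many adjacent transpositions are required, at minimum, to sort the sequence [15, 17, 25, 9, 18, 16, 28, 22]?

9 adjacent swaps

Each adjacent swap fixes exactly one inversion, so the minimum swap count equals the number of inversions.
Count inversions — for each element, later elements that are smaller:
15: 9 → 1
17: 9, 16 → 2
25: 9, 18, 16, 22 → 4
9: none → 0
18: 16 → 1
16: none → 0
28: 22 → 1
22: none → 0
Total inversions: 1 + 2 + 4 + 0 + 1 + 0 + 1 + 0 = 9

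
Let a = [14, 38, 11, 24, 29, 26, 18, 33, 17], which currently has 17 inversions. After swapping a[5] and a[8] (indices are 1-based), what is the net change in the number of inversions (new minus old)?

+1

Positions 5 and 8 hold 29 and 33; after swapping, the array is [14, 38, 11, 24, 33, 26, 18, 29, 17].
Sweep left to right; for each value list the smaller values that follow it:
14 → 11 → 1
38 → 11, 24, 33, 26, 18, 29, 17 → 7
11 → none → 0
24 → 18, 17 → 2
33 → 26, 18, 29, 17 → 4
26 → 18, 17 → 2
18 → 17 → 1
29 → 17 → 1
17 → none → 0
Sum: 1 + 7 + 0 + 2 + 4 + 2 + 1 + 1 + 0 = 18
Change: 18 − 17 = +1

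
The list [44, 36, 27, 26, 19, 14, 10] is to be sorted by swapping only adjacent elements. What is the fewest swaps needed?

21 swaps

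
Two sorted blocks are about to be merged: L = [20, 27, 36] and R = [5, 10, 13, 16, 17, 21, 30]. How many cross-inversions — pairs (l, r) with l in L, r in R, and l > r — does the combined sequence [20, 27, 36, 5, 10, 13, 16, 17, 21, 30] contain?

For each element r of the right run, count left-run elements greater than r:
r = 5: 20, 27, 36 → 3
r = 10: 20, 27, 36 → 3
r = 13: 20, 27, 36 → 3
r = 16: 20, 27, 36 → 3
r = 17: 20, 27, 36 → 3
r = 21: 27, 36 → 2
r = 30: 36 → 1
Cross-inversions: 3 + 3 + 3 + 3 + 3 + 2 + 1 = 18

18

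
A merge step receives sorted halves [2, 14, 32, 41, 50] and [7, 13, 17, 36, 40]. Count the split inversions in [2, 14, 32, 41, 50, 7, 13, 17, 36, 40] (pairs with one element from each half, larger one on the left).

15

For each element r of the right run, count left-run elements greater than r:
r = 7: 14, 32, 41, 50 → 4
r = 13: 14, 32, 41, 50 → 4
r = 17: 32, 41, 50 → 3
r = 36: 41, 50 → 2
r = 40: 41, 50 → 2
Cross-inversions: 4 + 4 + 3 + 2 + 2 = 15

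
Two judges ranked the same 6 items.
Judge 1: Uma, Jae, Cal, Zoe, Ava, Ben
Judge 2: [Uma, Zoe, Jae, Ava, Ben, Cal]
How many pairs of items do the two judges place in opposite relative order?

There are 4 discordant pairs.

Assign each item its position (1..6) in the first ordering, then rewrite the second ordering as that position sequence:
positions: Uma→1, Jae→2, Cal→3, Zoe→4, Ava→5, Ben→6
second ordering as positions: [1, 4, 2, 5, 6, 3]
Discordant pairs = inversions in this position sequence.
1: 0
4: 2, 3 → 2
2: 0
5: 3 → 1
6: 3 → 1
3: 0
Total: 0 + 2 + 0 + 1 + 1 + 0 = 4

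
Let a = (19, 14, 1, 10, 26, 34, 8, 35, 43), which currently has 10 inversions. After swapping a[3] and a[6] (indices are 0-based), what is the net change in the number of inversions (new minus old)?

Positions 3 and 6 hold 10 and 8; after swapping, the array is [19, 14, 1, 8, 26, 34, 10, 35, 43].
Element-by-element contributions:
19 → 14, 1, 8, 10 → 4
14 → 1, 8, 10 → 3
1 → none → 0
8 → none → 0
26 → 10 → 1
34 → 10 → 1
10 → none → 0
35 → none → 0
43 → none → 0
Sum: 4 + 3 + 0 + 0 + 1 + 1 + 0 + 0 + 0 = 9
Change: 9 − 10 = -1

-1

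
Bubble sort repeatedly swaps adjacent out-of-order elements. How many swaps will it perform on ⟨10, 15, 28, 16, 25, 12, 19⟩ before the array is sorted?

8

Each adjacent swap fixes exactly one inversion, so the minimum swap count equals the number of inversions.
Count inversions — for each element, later elements that are smaller:
10: none → 0
15: 12 → 1
28: 16, 25, 12, 19 → 4
16: 12 → 1
25: 12, 19 → 2
12: none → 0
19: none → 0
Total inversions: 0 + 1 + 4 + 1 + 2 + 0 + 0 = 8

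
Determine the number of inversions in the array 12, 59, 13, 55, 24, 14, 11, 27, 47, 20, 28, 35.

28 inversions

Element-by-element contributions:
12 → 11 → 1
59 → 13, 55, 24, 14, 11, 27, 47, 20, 28, 35 → 10
13 → 11 → 1
55 → 24, 14, 11, 27, 47, 20, 28, 35 → 8
24 → 14, 11, 20 → 3
14 → 11 → 1
11 → none → 0
27 → 20 → 1
47 → 20, 28, 35 → 3
20 → none → 0
28 → none → 0
35 → none → 0
Sum: 1 + 10 + 1 + 8 + 3 + 1 + 0 + 1 + 3 + 0 + 0 + 0 = 28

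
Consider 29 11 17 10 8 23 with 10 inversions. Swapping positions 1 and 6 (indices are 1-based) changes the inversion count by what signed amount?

Positions 1 and 6 hold 29 and 23; after swapping, the array is [23, 11, 17, 10, 8, 29].
Count, for each position, how many later elements it exceeds:
23 → 11, 17, 10, 8 → 4
11 → 10, 8 → 2
17 → 10, 8 → 2
10 → 8 → 1
8 → none → 0
29 → none → 0
Sum: 4 + 2 + 2 + 1 + 0 + 0 = 9
Change: 9 − 10 = -1

-1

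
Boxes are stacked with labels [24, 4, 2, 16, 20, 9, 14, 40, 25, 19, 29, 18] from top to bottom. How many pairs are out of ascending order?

Out-of-order pairs: 23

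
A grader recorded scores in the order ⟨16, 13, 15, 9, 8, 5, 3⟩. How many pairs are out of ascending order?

For each element, count later entries that are smaller:
16: 6
13: 4
15: 4
9: 3
8: 2
5: 1
3: 0
Sum: 6 + 4 + 4 + 3 + 2 + 1 + 0 = 20

20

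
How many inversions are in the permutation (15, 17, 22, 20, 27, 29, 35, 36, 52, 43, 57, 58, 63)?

Out-of-order pairs: 2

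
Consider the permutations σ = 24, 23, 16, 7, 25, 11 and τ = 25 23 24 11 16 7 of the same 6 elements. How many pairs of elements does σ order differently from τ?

7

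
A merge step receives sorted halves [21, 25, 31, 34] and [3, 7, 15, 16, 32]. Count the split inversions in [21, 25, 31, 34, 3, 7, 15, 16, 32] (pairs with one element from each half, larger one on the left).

For each element r of the right run, count left-run elements greater than r:
r = 3: 21, 25, 31, 34 → 4
r = 7: 21, 25, 31, 34 → 4
r = 15: 21, 25, 31, 34 → 4
r = 16: 21, 25, 31, 34 → 4
r = 32: 34 → 1
Cross-inversions: 4 + 4 + 4 + 4 + 1 = 17

17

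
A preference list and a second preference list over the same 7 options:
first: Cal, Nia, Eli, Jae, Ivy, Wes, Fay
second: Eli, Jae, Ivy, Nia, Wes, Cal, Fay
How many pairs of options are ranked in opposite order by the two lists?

There are 8 pairs.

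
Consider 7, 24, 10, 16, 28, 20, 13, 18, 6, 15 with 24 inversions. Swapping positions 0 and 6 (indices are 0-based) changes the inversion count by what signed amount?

Positions 0 and 6 hold 7 and 13; after swapping, the array is [13, 24, 10, 16, 28, 20, 7, 18, 6, 15].
For each element, count later entries that are smaller:
13: 3
24: 7
10: 2
16: 3
28: 5
20: 4
7: 1
18: 2
6: 0
15: 0
Sum: 3 + 7 + 2 + 3 + 5 + 4 + 1 + 2 + 0 + 0 = 27
Change: 27 − 24 = +3

+3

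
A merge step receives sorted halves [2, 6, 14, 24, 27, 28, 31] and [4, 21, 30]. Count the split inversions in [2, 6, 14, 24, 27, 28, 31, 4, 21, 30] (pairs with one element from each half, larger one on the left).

There are 11 split inversions.

Take each right-half value and tally the left-half values above it:
r = 4: 6, 14, 24, 27, 28, 31 → 6
r = 21: 24, 27, 28, 31 → 4
r = 30: 31 → 1
Cross-inversions: 6 + 4 + 1 = 11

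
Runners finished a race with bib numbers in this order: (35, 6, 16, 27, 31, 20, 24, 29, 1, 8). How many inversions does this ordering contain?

For each element, count later entries that are smaller:
35: 9
6: 1
16: 2
27: 4
31: 5
20: 2
24: 2
29: 2
1: 0
8: 0
Sum: 9 + 1 + 2 + 4 + 5 + 2 + 2 + 2 + 0 + 0 = 27

There are 27 inversions.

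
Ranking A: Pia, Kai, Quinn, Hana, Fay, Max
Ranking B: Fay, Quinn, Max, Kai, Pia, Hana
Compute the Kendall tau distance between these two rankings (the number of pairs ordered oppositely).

Assign each item its position (1..6) in the first ordering, then rewrite the second ordering as that position sequence:
positions: Pia→1, Kai→2, Quinn→3, Hana→4, Fay→5, Max→6
second ordering as positions: [5, 3, 6, 2, 1, 4]
Discordant pairs = inversions in this position sequence.
5: 3, 2, 1, 4 → 4
3: 2, 1 → 2
6: 2, 1, 4 → 3
2: 1 → 1
1: 0
4: 0
Total: 4 + 2 + 3 + 1 + 0 + 0 = 10

10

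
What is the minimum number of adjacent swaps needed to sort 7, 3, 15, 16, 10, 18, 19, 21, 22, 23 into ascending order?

The minimum number of adjacent swaps to sort an array equals its inversion count, since every such swap removes exactly one inversion.
Count inversions — for each element, later elements that are smaller:
7: 3 → 1
3: none → 0
15: 10 → 1
16: 10 → 1
10: none → 0
18: none → 0
19: none → 0
21: none → 0
22: none → 0
23: none → 0
Total inversions: 1 + 0 + 1 + 1 + 0 + 0 + 0 + 0 + 0 + 0 = 3

3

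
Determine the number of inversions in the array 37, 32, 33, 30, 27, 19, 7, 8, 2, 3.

For each element, count later entries that are smaller:
37: 9
32: 7
33: 7
30: 6
27: 5
19: 4
7: 2
8: 2
2: 0
3: 0
Sum: 9 + 7 + 7 + 6 + 5 + 4 + 2 + 2 + 0 + 0 = 42

42 inversions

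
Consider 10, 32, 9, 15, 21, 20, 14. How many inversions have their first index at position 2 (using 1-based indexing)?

The element at index 2 is 32.
Elements after it: 9, 15, 21, 20, 14
Those smaller than 32: 9, 15, 21, 20, 14

5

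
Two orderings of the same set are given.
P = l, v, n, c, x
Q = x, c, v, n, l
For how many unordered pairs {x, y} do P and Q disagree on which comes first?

Assign each item its position (1..5) in the first ordering, then rewrite the second ordering as that position sequence:
positions: l→1, v→2, n→3, c→4, x→5
second ordering as positions: [5, 4, 2, 3, 1]
Discordant pairs = inversions in this position sequence.
5: 4, 2, 3, 1 → 4
4: 2, 3, 1 → 3
2: 1 → 1
3: 1 → 1
1: 0
Total: 4 + 3 + 1 + 1 + 0 = 9

9 disagreeing pairs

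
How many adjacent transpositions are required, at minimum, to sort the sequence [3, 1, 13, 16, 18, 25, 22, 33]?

2

Minimum adjacent swaps = number of inversions (each swap of adjacent out-of-order elements removes one inversion and no swap can remove more).
Count inversions — for each element, later elements that are smaller:
3: 1 → 1
1: none → 0
13: none → 0
16: none → 0
18: none → 0
25: 22 → 1
22: none → 0
33: none → 0
Total inversions: 1 + 0 + 0 + 0 + 0 + 1 + 0 + 0 = 2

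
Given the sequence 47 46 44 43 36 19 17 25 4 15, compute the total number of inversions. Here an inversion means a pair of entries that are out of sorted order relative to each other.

Sweep left to right; for each value list the smaller values that follow it:
47: 9
46: 8
44: 7
43: 6
36: 5
19: 3
17: 2
25: 2
4: 0
15: 0
Sum: 9 + 8 + 7 + 6 + 5 + 3 + 2 + 2 + 0 + 0 = 42

42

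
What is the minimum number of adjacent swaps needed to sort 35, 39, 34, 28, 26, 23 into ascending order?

Each adjacent swap fixes exactly one inversion, so the minimum swap count equals the number of inversions.
Count inversions — for each element, later elements that are smaller:
35: 34, 28, 26, 23 → 4
39: 34, 28, 26, 23 → 4
34: 28, 26, 23 → 3
28: 26, 23 → 2
26: 23 → 1
23: none → 0
Total inversions: 4 + 4 + 3 + 2 + 1 + 0 = 14

There are 14 swaps.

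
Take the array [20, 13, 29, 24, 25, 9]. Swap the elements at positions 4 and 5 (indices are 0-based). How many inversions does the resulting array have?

Positions 4 and 5 hold 25 and 9; after swapping, the array is [20, 13, 29, 24, 9, 25].
Count, for each position, how many later elements it exceeds:
20: 2
13: 1
29: 3
24: 1
9: 0
25: 0
Sum: 2 + 1 + 3 + 1 + 0 + 0 = 7

7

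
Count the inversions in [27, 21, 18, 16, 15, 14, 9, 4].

28

For each element, count later entries that are smaller:
27: 7
21: 6
18: 5
16: 4
15: 3
14: 2
9: 1
4: 0
Sum: 7 + 6 + 5 + 4 + 3 + 2 + 1 + 0 = 28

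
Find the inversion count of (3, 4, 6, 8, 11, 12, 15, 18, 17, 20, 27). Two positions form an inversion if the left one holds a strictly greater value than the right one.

Element-by-element contributions:
3 → none → 0
4 → none → 0
6 → none → 0
8 → none → 0
11 → none → 0
12 → none → 0
15 → none → 0
18 → 17 → 1
17 → none → 0
20 → none → 0
27 → none → 0
Sum: 0 + 0 + 0 + 0 + 0 + 0 + 0 + 1 + 0 + 0 + 0 = 1

1 inversion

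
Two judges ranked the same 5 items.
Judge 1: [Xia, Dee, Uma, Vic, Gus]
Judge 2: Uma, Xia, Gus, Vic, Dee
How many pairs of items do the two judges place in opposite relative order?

5

Assign each item its position (1..5) in the first ordering, then rewrite the second ordering as that position sequence:
positions: Xia→1, Dee→2, Uma→3, Vic→4, Gus→5
second ordering as positions: [3, 1, 5, 4, 2]
Discordant pairs = inversions in this position sequence.
3: 1, 2 → 2
1: 0
5: 4, 2 → 2
4: 2 → 1
2: 0
Total: 2 + 0 + 2 + 1 + 0 = 5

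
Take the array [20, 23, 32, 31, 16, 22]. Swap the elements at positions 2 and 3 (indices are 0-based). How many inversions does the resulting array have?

7 inversions

Positions 2 and 3 hold 32 and 31; after swapping, the array is [20, 23, 31, 32, 16, 22].
Element-by-element contributions:
20 → 16 → 1
23 → 16, 22 → 2
31 → 16, 22 → 2
32 → 16, 22 → 2
16 → none → 0
22 → none → 0
Sum: 1 + 2 + 2 + 2 + 0 + 0 = 7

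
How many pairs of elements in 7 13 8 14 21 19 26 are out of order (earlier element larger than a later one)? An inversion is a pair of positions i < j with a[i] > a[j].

For each element, count later entries that are smaller:
7 → none → 0
13 → 8 → 1
8 → none → 0
14 → none → 0
21 → 19 → 1
19 → none → 0
26 → none → 0
Sum: 0 + 1 + 0 + 0 + 1 + 0 + 0 = 2

2 inversions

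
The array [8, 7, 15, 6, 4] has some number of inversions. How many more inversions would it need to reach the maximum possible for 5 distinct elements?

2 inversions short

Maximum inversions for 5 distinct elements is C(5, 2) = 5·4/2 = 10.
Current inversions — for each element, count later smaller elements:
8: 3
7: 2
15: 2
6: 1
4: 0
Current total: 3 + 2 + 2 + 1 + 0 = 8
Shortfall: 10 − 8 = 2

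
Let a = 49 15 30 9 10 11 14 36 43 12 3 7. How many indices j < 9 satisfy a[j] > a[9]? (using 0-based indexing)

6

The element at index 9 is 12.
Elements before it: 49, 15, 30, 9, 10, 11, 14, 36, 43
Those larger than 12: 49, 15, 30, 14, 36, 43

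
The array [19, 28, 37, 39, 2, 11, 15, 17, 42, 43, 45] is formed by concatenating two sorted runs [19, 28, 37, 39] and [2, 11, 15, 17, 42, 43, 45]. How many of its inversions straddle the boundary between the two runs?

Take each right-half value and tally the left-half values above it:
r = 2: 19, 28, 37, 39 → 4
r = 11: 19, 28, 37, 39 → 4
r = 15: 19, 28, 37, 39 → 4
r = 17: 19, 28, 37, 39 → 4
r = 42: none → 0
r = 43: none → 0
r = 45: none → 0
Cross-inversions: 4 + 4 + 4 + 4 + 0 + 0 + 0 = 16

There are 16 split inversions.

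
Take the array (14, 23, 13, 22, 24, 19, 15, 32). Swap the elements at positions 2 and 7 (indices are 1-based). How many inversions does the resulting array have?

Positions 2 and 7 hold 23 and 15; after swapping, the array is [14, 15, 13, 22, 24, 19, 23, 32].
Count, for each position, how many later elements it exceeds:
14: 1
15: 1
13: 0
22: 1
24: 2
19: 0
23: 0
32: 0
Sum: 1 + 1 + 0 + 1 + 2 + 0 + 0 + 0 = 5

5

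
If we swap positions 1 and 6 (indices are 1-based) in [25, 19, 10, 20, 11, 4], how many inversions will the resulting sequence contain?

Positions 1 and 6 hold 25 and 4; after swapping, the array is [4, 19, 10, 20, 11, 25].
Count, for each position, how many later elements it exceeds:
4: 0
19: 2
10: 0
20: 1
11: 0
25: 0
Sum: 0 + 2 + 0 + 1 + 0 + 0 = 3

3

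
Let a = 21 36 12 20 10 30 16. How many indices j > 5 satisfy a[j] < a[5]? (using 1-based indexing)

0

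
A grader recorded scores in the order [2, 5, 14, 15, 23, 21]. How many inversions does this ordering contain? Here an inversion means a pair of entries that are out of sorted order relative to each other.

1

Inversion pairs (indices are 1-based):
(5,6): 23 > 21
That's 1 pair.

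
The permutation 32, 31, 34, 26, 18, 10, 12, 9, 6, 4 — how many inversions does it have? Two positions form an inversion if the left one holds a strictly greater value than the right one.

42 inversions

For each element, count later entries that are smaller:
32 → 31, 26, 18, 10, 12, 9, 6, 4 → 8
31 → 26, 18, 10, 12, 9, 6, 4 → 7
34 → 26, 18, 10, 12, 9, 6, 4 → 7
26 → 18, 10, 12, 9, 6, 4 → 6
18 → 10, 12, 9, 6, 4 → 5
10 → 9, 6, 4 → 3
12 → 9, 6, 4 → 3
9 → 6, 4 → 2
6 → 4 → 1
4 → none → 0
Sum: 8 + 7 + 7 + 6 + 5 + 3 + 3 + 2 + 1 + 0 = 42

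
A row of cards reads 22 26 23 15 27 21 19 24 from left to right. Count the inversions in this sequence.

15

Sweep left to right; for each value list the smaller values that follow it:
22 → 15, 21, 19 → 3
26 → 23, 15, 21, 19, 24 → 5
23 → 15, 21, 19 → 3
15 → none → 0
27 → 21, 19, 24 → 3
21 → 19 → 1
19 → none → 0
24 → none → 0
Sum: 3 + 5 + 3 + 0 + 3 + 1 + 0 + 0 = 15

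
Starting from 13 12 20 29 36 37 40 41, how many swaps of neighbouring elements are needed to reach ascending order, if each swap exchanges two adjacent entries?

Minimum adjacent swaps = number of inversions (each swap of adjacent out-of-order elements removes one inversion and no swap can remove more).
Count inversions — for each element, later elements that are smaller:
13: 12 → 1
12: none → 0
20: none → 0
29: none → 0
36: none → 0
37: none → 0
40: none → 0
41: none → 0
Total inversions: 1 + 0 + 0 + 0 + 0 + 0 + 0 + 0 = 1

1 adjacent swap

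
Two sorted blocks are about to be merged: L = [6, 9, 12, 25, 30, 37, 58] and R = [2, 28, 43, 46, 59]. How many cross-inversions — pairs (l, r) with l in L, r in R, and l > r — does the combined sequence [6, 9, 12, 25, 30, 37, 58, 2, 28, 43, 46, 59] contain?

12 split inversions

Take each right-half value and tally the left-half values above it:
r = 2: 6, 9, 12, 25, 30, 37, 58 → 7
r = 28: 30, 37, 58 → 3
r = 43: 58 → 1
r = 46: 58 → 1
r = 59: none → 0
Cross-inversions: 7 + 3 + 1 + 1 + 0 = 12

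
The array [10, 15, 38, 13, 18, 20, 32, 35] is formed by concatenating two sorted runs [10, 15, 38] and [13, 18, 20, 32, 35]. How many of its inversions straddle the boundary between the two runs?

For each element r of the right run, count left-run elements greater than r:
r = 13: 15, 38 → 2
r = 18: 38 → 1
r = 20: 38 → 1
r = 32: 38 → 1
r = 35: 38 → 1
Cross-inversions: 2 + 1 + 1 + 1 + 1 = 6

6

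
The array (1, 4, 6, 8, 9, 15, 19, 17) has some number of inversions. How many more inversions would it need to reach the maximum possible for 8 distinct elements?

27

Maximum inversions for 8 distinct elements is C(8, 2) = 8·7/2 = 28.
Current inversions — for each element, count later smaller elements:
1: 0
4: 0
6: 0
8: 0
9: 0
15: 0
19: 1
17: 0
Current total: 0 + 0 + 0 + 0 + 0 + 0 + 1 + 0 = 1
Shortfall: 28 − 1 = 27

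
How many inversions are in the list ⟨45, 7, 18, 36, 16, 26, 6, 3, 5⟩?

For each element, count later entries that are smaller:
45 → 7, 18, 36, 16, 26, 6, 3, 5 → 8
7 → 6, 3, 5 → 3
18 → 16, 6, 3, 5 → 4
36 → 16, 26, 6, 3, 5 → 5
16 → 6, 3, 5 → 3
26 → 6, 3, 5 → 3
6 → 3, 5 → 2
3 → none → 0
5 → none → 0
Sum: 8 + 3 + 4 + 5 + 3 + 3 + 2 + 0 + 0 = 28

28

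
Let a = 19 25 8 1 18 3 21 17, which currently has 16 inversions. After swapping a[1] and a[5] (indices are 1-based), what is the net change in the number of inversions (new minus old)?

Positions 1 and 5 hold 19 and 18; after swapping, the array is [18, 25, 8, 1, 19, 3, 21, 17].
For each element, count later entries that are smaller:
18 → 8, 1, 3, 17 → 4
25 → 8, 1, 19, 3, 21, 17 → 6
8 → 1, 3 → 2
1 → none → 0
19 → 3, 17 → 2
3 → none → 0
21 → 17 → 1
17 → none → 0
Sum: 4 + 6 + 2 + 0 + 2 + 0 + 1 + 0 = 15
Change: 15 − 16 = -1

-1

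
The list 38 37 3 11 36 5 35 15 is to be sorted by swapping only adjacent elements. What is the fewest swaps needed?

18

Each adjacent swap fixes exactly one inversion, so the minimum swap count equals the number of inversions.
Count inversions — for each element, later elements that are smaller:
38: 37, 3, 11, 36, 5, 35, 15 → 7
37: 3, 11, 36, 5, 35, 15 → 6
3: none → 0
11: 5 → 1
36: 5, 35, 15 → 3
5: none → 0
35: 15 → 1
15: none → 0
Total inversions: 7 + 6 + 0 + 1 + 3 + 0 + 1 + 0 = 18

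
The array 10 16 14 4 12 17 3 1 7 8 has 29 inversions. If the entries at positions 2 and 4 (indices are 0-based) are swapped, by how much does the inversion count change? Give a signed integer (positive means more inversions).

Positions 2 and 4 hold 14 and 12; after swapping, the array is [10, 16, 12, 4, 14, 17, 3, 1, 7, 8].
For each element, count later entries that are smaller:
10 → 4, 3, 1, 7, 8 → 5
16 → 12, 4, 14, 3, 1, 7, 8 → 7
12 → 4, 3, 1, 7, 8 → 5
4 → 3, 1 → 2
14 → 3, 1, 7, 8 → 4
17 → 3, 1, 7, 8 → 4
3 → 1 → 1
1 → none → 0
7 → none → 0
8 → none → 0
Sum: 5 + 7 + 5 + 2 + 4 + 4 + 1 + 0 + 0 + 0 = 28
Change: 28 − 29 = -1

-1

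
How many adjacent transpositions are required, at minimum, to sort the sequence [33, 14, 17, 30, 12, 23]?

9

The minimum number of adjacent swaps to sort an array equals its inversion count, since every such swap removes exactly one inversion.
Count inversions — for each element, later elements that are smaller:
33: 14, 17, 30, 12, 23 → 5
14: 12 → 1
17: 12 → 1
30: 12, 23 → 2
12: none → 0
23: none → 0
Total inversions: 5 + 1 + 1 + 2 + 0 + 0 = 9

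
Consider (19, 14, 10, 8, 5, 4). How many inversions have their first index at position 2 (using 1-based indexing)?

The element at index 2 is 14.
Elements after it: 10, 8, 5, 4
Those smaller than 14: 10, 8, 5, 4

4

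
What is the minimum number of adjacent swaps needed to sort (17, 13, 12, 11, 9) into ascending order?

10 swaps

The minimum number of adjacent swaps to sort an array equals its inversion count, since every such swap removes exactly one inversion.
Count inversions — for each element, later elements that are smaller:
17: 13, 12, 11, 9 → 4
13: 12, 11, 9 → 3
12: 11, 9 → 2
11: 9 → 1
9: none → 0
Total inversions: 4 + 3 + 2 + 1 + 0 = 10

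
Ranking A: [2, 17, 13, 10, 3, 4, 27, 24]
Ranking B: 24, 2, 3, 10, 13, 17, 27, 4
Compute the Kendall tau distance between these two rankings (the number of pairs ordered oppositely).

Assign each item its position (1..8) in the first ordering, then rewrite the second ordering as that position sequence:
positions: 2→1, 17→2, 13→3, 10→4, 3→5, 4→6, 27→7, 24→8
second ordering as positions: [8, 1, 5, 4, 3, 2, 7, 6]
Discordant pairs = inversions in this position sequence.
8: 1, 5, 4, 3, 2, 7, 6 → 7
1: 0
5: 4, 3, 2 → 3
4: 3, 2 → 2
3: 2 → 1
2: 0
7: 6 → 1
6: 0
Total: 7 + 0 + 3 + 2 + 1 + 0 + 1 + 0 = 14

14 discordant pairs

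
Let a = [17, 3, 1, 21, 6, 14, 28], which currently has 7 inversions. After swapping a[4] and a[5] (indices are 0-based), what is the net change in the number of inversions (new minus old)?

+1

Positions 4 and 5 hold 6 and 14; after swapping, the array is [17, 3, 1, 21, 14, 6, 28].
Element-by-element contributions:
17: 4
3: 1
1: 0
21: 2
14: 1
6: 0
28: 0
Sum: 4 + 1 + 0 + 2 + 1 + 0 + 0 = 8
Change: 8 − 7 = +1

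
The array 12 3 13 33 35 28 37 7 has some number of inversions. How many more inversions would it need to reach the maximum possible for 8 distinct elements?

19

Maximum inversions for 8 distinct elements is C(8, 2) = 8·7/2 = 28.
Current inversions — for each element, count later smaller elements:
12: 2
3: 0
13: 1
33: 2
35: 2
28: 1
37: 1
7: 0
Current total: 2 + 0 + 1 + 2 + 2 + 1 + 1 + 0 = 9
Shortfall: 28 − 9 = 19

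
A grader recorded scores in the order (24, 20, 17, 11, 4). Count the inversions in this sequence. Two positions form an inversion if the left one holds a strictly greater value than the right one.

Inversion pairs (indices are 1-based):
(1,2): 24 > 20
(1,3): 24 > 17
(1,4): 24 > 11
(1,5): 24 > 4
(2,3): 20 > 17
(2,4): 20 > 11
(2,5): 20 > 4
(3,4): 17 > 11
(3,5): 17 > 4
(4,5): 11 > 4
That's 10 pairs.

There are 10 inversions.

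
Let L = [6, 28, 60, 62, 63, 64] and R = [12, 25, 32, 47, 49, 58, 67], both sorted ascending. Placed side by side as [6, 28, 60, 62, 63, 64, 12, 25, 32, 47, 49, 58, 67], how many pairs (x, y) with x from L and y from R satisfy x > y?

26

Count, for every r in R, how many entries of L exceed r:
r = 12: 28, 60, 62, 63, 64 → 5
r = 25: 28, 60, 62, 63, 64 → 5
r = 32: 60, 62, 63, 64 → 4
r = 47: 60, 62, 63, 64 → 4
r = 49: 60, 62, 63, 64 → 4
r = 58: 60, 62, 63, 64 → 4
r = 67: none → 0
Cross-inversions: 5 + 5 + 4 + 4 + 4 + 4 + 0 = 26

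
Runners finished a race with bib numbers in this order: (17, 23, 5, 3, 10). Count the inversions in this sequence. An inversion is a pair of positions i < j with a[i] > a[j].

There are 7 inversions.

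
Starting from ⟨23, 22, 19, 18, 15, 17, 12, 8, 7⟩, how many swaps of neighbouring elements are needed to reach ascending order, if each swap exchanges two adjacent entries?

35

The minimum number of adjacent swaps to sort an array equals its inversion count, since every such swap removes exactly one inversion.
Count inversions — for each element, later elements that are smaller:
23: 22, 19, 18, 15, 17, 12, 8, 7 → 8
22: 19, 18, 15, 17, 12, 8, 7 → 7
19: 18, 15, 17, 12, 8, 7 → 6
18: 15, 17, 12, 8, 7 → 5
15: 12, 8, 7 → 3
17: 12, 8, 7 → 3
12: 8, 7 → 2
8: 7 → 1
7: none → 0
Total inversions: 8 + 7 + 6 + 5 + 3 + 3 + 2 + 1 + 0 = 35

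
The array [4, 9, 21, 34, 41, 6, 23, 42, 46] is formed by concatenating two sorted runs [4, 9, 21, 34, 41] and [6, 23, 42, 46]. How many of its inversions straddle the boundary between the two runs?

Cross-inversions: 6

Count, for every r in R, how many entries of L exceed r:
r = 6: 9, 21, 34, 41 → 4
r = 23: 34, 41 → 2
r = 42: none → 0
r = 46: none → 0
Cross-inversions: 4 + 2 + 0 + 0 = 6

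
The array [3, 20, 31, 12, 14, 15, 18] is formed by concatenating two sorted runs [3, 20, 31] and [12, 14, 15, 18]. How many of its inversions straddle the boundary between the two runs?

8 split inversions

For each element r of the right run, count left-run elements greater than r:
r = 12: 20, 31 → 2
r = 14: 20, 31 → 2
r = 15: 20, 31 → 2
r = 18: 20, 31 → 2
Cross-inversions: 2 + 2 + 2 + 2 = 8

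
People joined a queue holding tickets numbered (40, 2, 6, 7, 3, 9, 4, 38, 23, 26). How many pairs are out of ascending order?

Element-by-element contributions:
40 → 2, 6, 7, 3, 9, 4, 38, 23, 26 → 9
2 → none → 0
6 → 3, 4 → 2
7 → 3, 4 → 2
3 → none → 0
9 → 4 → 1
4 → none → 0
38 → 23, 26 → 2
23 → none → 0
26 → none → 0
Sum: 9 + 0 + 2 + 2 + 0 + 1 + 0 + 2 + 0 + 0 = 16

16 inversions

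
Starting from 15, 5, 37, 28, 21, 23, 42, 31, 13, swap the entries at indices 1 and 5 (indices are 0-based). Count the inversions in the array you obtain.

18

Positions 1 and 5 hold 5 and 23; after swapping, the array is [15, 23, 37, 28, 21, 5, 42, 31, 13].
For each element, count later entries that are smaller:
15: 2
23: 3
37: 5
28: 3
21: 2
5: 0
42: 2
31: 1
13: 0
Sum: 2 + 3 + 5 + 3 + 2 + 0 + 2 + 1 + 0 = 18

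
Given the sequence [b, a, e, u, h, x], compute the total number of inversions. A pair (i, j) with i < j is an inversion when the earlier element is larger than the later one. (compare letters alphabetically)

There are 2 inversions.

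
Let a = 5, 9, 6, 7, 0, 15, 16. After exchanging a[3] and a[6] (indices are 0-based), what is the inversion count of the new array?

9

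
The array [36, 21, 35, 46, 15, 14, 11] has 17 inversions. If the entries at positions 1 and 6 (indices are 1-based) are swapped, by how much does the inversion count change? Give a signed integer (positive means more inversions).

-7

Positions 1 and 6 hold 36 and 14; after swapping, the array is [14, 21, 35, 46, 15, 36, 11].
Count, for each position, how many later elements it exceeds:
14 → 11 → 1
21 → 15, 11 → 2
35 → 15, 11 → 2
46 → 15, 36, 11 → 3
15 → 11 → 1
36 → 11 → 1
11 → none → 0
Sum: 1 + 2 + 2 + 3 + 1 + 1 + 0 = 10
Change: 10 − 17 = -7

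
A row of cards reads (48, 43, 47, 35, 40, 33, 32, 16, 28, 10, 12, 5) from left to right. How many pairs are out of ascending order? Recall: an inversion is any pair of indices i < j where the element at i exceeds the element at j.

62

Count, for each position, how many later elements it exceeds:
48 → 43, 47, 35, 40, 33, 32, 16, 28, 10, 12, 5 → 11
43 → 35, 40, 33, 32, 16, 28, 10, 12, 5 → 9
47 → 35, 40, 33, 32, 16, 28, 10, 12, 5 → 9
35 → 33, 32, 16, 28, 10, 12, 5 → 7
40 → 33, 32, 16, 28, 10, 12, 5 → 7
33 → 32, 16, 28, 10, 12, 5 → 6
32 → 16, 28, 10, 12, 5 → 5
16 → 10, 12, 5 → 3
28 → 10, 12, 5 → 3
10 → 5 → 1
12 → 5 → 1
5 → none → 0
Sum: 11 + 9 + 9 + 7 + 7 + 6 + 5 + 3 + 3 + 1 + 1 + 0 = 62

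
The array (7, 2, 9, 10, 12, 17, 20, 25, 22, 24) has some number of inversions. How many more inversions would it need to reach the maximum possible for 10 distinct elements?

42

Maximum inversions for 10 distinct elements is C(10, 2) = 10·9/2 = 45.
Current inversions — for each element, count later smaller elements:
7: 1
2: 0
9: 0
10: 0
12: 0
17: 0
20: 0
25: 2
22: 0
24: 0
Current total: 1 + 0 + 0 + 0 + 0 + 0 + 0 + 2 + 0 + 0 = 3
Shortfall: 45 − 3 = 42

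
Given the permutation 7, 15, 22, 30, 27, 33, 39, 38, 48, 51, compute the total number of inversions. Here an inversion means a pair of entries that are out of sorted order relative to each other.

There are 2 inversions.

For each element, count later entries that are smaller:
7: 0
15: 0
22: 0
30: 1
27: 0
33: 0
39: 1
38: 0
48: 0
51: 0
Sum: 0 + 0 + 0 + 1 + 0 + 0 + 1 + 0 + 0 + 0 = 2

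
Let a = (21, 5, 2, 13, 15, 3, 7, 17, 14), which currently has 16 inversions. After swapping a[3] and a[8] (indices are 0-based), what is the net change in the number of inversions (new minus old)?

Positions 3 and 8 hold 13 and 14; after swapping, the array is [21, 5, 2, 14, 15, 3, 7, 17, 13].
Element-by-element contributions:
21 → 5, 2, 14, 15, 3, 7, 17, 13 → 8
5 → 2, 3 → 2
2 → none → 0
14 → 3, 7, 13 → 3
15 → 3, 7, 13 → 3
3 → none → 0
7 → none → 0
17 → 13 → 1
13 → none → 0
Sum: 8 + 2 + 0 + 3 + 3 + 0 + 0 + 1 + 0 = 17
Change: 17 − 16 = +1

+1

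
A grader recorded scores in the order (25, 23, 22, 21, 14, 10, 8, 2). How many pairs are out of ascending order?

Element-by-element contributions:
25 → 23, 22, 21, 14, 10, 8, 2 → 7
23 → 22, 21, 14, 10, 8, 2 → 6
22 → 21, 14, 10, 8, 2 → 5
21 → 14, 10, 8, 2 → 4
14 → 10, 8, 2 → 3
10 → 8, 2 → 2
8 → 2 → 1
2 → none → 0
Sum: 7 + 6 + 5 + 4 + 3 + 2 + 1 + 0 = 28

28 inversions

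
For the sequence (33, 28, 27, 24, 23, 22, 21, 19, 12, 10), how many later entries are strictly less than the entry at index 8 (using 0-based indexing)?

1 such element

The element at index 8 is 12.
Elements after it: 10
Those smaller than 12: 10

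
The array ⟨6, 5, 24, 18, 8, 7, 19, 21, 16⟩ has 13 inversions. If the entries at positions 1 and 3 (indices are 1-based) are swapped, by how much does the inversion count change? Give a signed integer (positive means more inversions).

+1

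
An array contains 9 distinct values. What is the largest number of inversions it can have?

The maximum occurs when the array is in strictly decreasing order: every one of the C(9, 2) pairs is inverted.
C(9, 2) = 9·8/2 = 36

There are 36 inversions.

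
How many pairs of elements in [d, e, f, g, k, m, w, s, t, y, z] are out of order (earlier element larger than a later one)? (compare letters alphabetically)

Element-by-element contributions:
d → none → 0
e → none → 0
f → none → 0
g → none → 0
k → none → 0
m → none → 0
w → s, t → 2
s → none → 0
t → none → 0
y → none → 0
z → none → 0
Sum: 0 + 0 + 0 + 0 + 0 + 0 + 2 + 0 + 0 + 0 + 0 = 2

2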